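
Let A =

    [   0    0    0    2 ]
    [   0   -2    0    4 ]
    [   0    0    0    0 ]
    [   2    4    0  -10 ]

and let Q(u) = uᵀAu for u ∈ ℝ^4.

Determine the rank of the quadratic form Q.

Row reduction of A gives 3 nonzero rows, so rank A = 3.

3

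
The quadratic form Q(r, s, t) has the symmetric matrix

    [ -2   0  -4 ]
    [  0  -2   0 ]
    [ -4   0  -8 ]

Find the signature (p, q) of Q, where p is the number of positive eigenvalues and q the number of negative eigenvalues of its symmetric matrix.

(0, 2)

Symmetric row and column elimination reduces A to a congruent diagonal form with pivots -2, -2, 0.
So there are 2 negative, 1 zero pivots.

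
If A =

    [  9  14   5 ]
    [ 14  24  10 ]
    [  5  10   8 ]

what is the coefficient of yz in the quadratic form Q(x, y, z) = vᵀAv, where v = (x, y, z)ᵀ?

The coefficient of yz is A[2,3] + A[3,2] = 2·10 = 20.

20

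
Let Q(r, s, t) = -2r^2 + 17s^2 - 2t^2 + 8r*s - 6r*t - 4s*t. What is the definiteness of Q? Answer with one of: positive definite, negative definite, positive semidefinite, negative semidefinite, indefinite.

The associated matrix is A = [[-2, 4, -3], [4, 17, -2], [-3, -2, -2]].
Symmetric row and column elimination reduces A to a congruent diagonal form with pivots -2, 25, -3/50.
Counting signs: 1 positive, 2 negative.
Hence Q is indefinite.

indefinite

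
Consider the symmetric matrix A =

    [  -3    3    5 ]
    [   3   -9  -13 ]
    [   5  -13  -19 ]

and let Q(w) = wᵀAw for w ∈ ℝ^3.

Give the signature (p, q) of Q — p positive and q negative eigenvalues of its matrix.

Applying the same elementary operations to the rows and columns of A produces a congruent diagonal matrix with entries -3, -6, 0.
That gives 2 negative, 1 zero pivots.

(0, 2)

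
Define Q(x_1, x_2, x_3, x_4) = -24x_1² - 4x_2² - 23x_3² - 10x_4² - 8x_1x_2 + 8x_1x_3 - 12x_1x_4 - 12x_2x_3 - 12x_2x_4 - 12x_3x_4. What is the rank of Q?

Write A = [[-24, -4, 4, -6], [-4, -4, -6, -6], [4, -6, -23, -6], [-6, -6, -6, -10]].
Symmetric row and column elimination reduces A to a congruent diagonal form with pivots -24, -10/3, -9, 0.
That gives 3 negative, 1 zero pivots.
The rank is the number of nonzero pivots: 3.

3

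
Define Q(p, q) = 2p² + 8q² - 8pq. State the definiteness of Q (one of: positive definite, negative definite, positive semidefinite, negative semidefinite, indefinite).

positive semidefinite

The symmetric matrix of Q is [[2, -4], [-4, 8]].
For the 2×2 matrix [[2, -4], [-4, 8]]: det = 2·8 − (-4)² = 0, trace = 10.
det = 0 so one eigenvalue is zero; the form is semidefinite with the sign of the trace.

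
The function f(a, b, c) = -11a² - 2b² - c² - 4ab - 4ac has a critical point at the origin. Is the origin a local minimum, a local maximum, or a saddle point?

The Hessian at the origin is H = [[-22, -4, -4], [-4, -4, 0], [-4, 0, -2]].
An LDLᵀ factorisation of H has diagonal entries -22, -36/11, -10/9.
That gives 3 negative pivots.
H is negative definite, so the origin is a strict local maximum.

local maximum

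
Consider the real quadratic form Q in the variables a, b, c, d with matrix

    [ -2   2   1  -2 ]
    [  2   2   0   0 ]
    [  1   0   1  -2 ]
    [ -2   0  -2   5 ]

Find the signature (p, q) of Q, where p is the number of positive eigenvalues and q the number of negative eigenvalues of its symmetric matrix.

Congruent diagonalization of A (simultaneous row and column reduction) yields pivots -2, 4, 5/4, 1.
Counting signs: 3 positive, 1 negative.

(3, 1)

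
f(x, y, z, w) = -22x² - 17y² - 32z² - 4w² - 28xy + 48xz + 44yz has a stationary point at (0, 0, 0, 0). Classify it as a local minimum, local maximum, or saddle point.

The Hessian at the origin is H = [[-44, -28, 48, 0], [-28, -34, 44, 0], [48, 44, -64, 0], [0, 0, 0, -8]].
An LDLᵀ factorisation of H has diagonal entries -44, -178/11, -40/89, -8.
That gives 4 negative pivots.
H is negative definite, so the origin is a strict local maximum.

local maximum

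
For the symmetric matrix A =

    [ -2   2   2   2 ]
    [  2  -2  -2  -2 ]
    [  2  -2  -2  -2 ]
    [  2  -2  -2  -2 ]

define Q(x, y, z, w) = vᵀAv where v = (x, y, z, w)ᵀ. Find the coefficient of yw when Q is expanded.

The coefficient of yw is A[2,4] + A[4,2] = 2·(-2) = -4.

-4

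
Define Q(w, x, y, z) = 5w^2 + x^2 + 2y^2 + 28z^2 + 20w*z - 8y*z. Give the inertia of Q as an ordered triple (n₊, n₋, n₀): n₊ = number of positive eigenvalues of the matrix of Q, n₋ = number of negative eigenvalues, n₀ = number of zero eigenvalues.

The symmetric matrix is A = [[5, 0, 0, 10], [0, 1, 0, 0], [0, 0, 2, -4], [10, 0, -4, 28]].
Row-reducing A symmetrically gives the diagonal entries 5, 1, 2, 0.
That gives 3 positive, 1 zero pivots.

(3, 0, 1)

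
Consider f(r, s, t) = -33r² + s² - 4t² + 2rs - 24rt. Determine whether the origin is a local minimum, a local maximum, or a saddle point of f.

saddle point

The Hessian at the origin is H = [[-66, 2, -24], [2, 2, 0], [-24, 0, -8]].
Symmetric row and column elimination reduces H to a congruent diagonal form with pivots -66, 68/33, 8/17.
Counting signs: 2 positive, 1 negative.
H is indefinite, so the origin is a saddle point.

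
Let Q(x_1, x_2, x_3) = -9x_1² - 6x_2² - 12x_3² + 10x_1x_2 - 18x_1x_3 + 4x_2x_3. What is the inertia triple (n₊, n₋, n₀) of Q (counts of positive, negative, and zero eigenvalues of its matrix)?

(0, 3, 0)

The associated matrix is A = [[-9, 5, -9], [5, -6, 2], [-9, 2, -12]].
An LDLᵀ factorisation of A has diagonal entries -9, -29/9, -6/29.
Counting signs: 3 negative.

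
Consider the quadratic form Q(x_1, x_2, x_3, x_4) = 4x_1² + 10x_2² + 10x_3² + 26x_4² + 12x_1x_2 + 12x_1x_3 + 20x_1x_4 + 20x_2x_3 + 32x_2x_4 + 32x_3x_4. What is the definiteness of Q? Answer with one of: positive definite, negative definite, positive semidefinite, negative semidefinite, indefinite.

positive semidefinite

The symmetric matrix is A = [[4, 6, 6, 10], [6, 10, 10, 16], [6, 10, 10, 16], [10, 16, 16, 26]].
Congruent diagonalization of A (simultaneous row and column reduction) yields pivots 4, 1, 0, 0.
So there are 2 positive, 2 zero pivots.
Hence Q is positive semidefinite.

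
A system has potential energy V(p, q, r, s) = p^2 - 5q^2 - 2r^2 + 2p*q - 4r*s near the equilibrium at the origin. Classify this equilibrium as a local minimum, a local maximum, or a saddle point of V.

The Hessian at the origin is H = [[2, 2, 0, 0], [2, -10, 0, 0], [0, 0, -4, -4], [0, 0, -4, 0]].
Row-reducing H symmetrically gives the diagonal entries 2, -12, -4, 4.
Counting signs: 2 positive, 2 negative.
H is indefinite, so the origin is a saddle point.

saddle point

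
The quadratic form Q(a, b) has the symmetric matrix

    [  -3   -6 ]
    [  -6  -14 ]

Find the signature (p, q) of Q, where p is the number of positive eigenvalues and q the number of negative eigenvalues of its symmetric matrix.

(0, 2)

An LDLᵀ factorisation of A has diagonal entries -3, -2.
So there are 2 negative pivots.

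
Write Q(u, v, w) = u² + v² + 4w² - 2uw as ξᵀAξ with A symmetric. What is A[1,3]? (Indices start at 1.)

-1

The coefficient of u·w in Q is -2. For a symmetric A this equals A[1,3] + A[3,1] = 2·A[1,3].
So A[1,3] = -2/2 = -1.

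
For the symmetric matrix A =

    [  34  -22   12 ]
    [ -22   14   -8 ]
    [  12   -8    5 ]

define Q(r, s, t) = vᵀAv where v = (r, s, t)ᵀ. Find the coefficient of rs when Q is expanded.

-44

The coefficient of rs is A[1,2] + A[2,1] = 2·(-22) = -44.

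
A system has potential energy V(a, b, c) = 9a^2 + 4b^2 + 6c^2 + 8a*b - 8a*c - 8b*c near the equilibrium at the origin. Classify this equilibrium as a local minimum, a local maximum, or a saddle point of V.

local minimum

The Hessian at the origin is H = [[18, 8, -8], [8, 8, -8], [-8, -8, 12]].
An LDLᵀ factorisation of H has diagonal entries 18, 40/9, 4.
That gives 3 positive pivots.
H is positive definite, so the origin is a strict local minimum.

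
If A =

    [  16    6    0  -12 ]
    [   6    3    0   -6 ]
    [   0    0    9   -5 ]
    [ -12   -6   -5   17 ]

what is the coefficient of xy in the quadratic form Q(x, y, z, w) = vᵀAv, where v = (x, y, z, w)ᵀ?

12

The coefficient of xy is A[1,2] + A[2,1] = 2·6 = 12.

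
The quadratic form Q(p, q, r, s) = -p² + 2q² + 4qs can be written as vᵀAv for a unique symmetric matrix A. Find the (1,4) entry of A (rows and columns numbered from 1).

The coefficient of p·s in Q is 0. For a symmetric A this equals A[1,4] + A[4,1] = 2·A[1,4].
So A[1,4] = 0/2 = 0.

0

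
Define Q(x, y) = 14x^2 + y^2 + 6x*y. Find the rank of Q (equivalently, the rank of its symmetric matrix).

2

The symmetric matrix is A = [[14, 3], [3, 1]].
Applying the same elementary operations to the rows and columns of A produces a congruent diagonal matrix with entries 14, 5/14.
Counting signs: 2 positive.
The rank is the number of nonzero pivots: 2.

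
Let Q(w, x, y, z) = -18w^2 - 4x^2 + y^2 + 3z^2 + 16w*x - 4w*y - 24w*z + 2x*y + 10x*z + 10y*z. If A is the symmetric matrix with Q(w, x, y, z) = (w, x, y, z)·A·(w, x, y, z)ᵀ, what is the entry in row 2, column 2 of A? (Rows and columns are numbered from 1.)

The coefficient of x^2 in Q is -4, and that is exactly A[2,2].

-4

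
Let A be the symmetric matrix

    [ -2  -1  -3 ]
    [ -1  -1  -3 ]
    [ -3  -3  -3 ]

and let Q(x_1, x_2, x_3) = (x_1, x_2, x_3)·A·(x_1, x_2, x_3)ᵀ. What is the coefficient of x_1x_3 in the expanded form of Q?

-6

The coefficient of x_1x_3 is A[1,3] + A[3,1] = 2·(-3) = -6.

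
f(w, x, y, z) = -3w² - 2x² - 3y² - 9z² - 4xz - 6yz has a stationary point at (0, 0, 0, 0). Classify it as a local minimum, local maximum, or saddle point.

The Hessian at the origin is H = [[-6, 0, 0, 0], [0, -4, 0, -4], [0, 0, -6, -6], [0, -4, -6, -18]].
Symmetric row and column elimination reduces H to a congruent diagonal form with pivots -6, -4, -6, -8.
Counting signs: 4 negative.
H is negative definite, so the origin is a strict local maximum.

local maximum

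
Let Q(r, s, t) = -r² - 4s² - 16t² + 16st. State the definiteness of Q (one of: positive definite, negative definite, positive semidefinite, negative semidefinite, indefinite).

negative semidefinite

The associated matrix is A = [[-1, 0, 0], [0, -4, 8], [0, 8, -16]].
Applying the same elementary operations to the rows and columns of A produces a congruent diagonal matrix with entries -1, -4, 0.
That gives 2 negative, 1 zero pivots.
Hence Q is negative semidefinite.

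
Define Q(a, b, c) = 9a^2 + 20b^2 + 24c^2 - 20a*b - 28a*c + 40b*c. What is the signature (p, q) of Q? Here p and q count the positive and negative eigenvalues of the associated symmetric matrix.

The symmetric matrix is A = [[9, -10, -14], [-10, 20, 20], [-14, 20, 24]].
Row-reducing A symmetrically gives the diagonal entries 9, 80/9, 0.
Counting signs: 2 positive, 1 zero.

(2, 0)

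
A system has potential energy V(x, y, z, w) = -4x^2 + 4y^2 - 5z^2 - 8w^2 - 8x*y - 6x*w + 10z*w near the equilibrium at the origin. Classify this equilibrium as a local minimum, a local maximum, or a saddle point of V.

saddle point

The Hessian at the origin is H = [[-8, -8, 0, -6], [-8, 8, 0, 0], [0, 0, -10, 10], [-6, 0, 10, -16]].
Applying the same elementary operations to the rows and columns of H produces a congruent diagonal matrix with entries -8, 16, -10, -15/4.
So there are 1 positive, 3 negative pivots.
H is indefinite, so the origin is a saddle point.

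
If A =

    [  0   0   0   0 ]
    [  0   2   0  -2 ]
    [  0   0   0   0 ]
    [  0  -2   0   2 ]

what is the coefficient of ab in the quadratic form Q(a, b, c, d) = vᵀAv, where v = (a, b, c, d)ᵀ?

The coefficient of ab is A[1,2] + A[2,1] = 2·0 = 0.

0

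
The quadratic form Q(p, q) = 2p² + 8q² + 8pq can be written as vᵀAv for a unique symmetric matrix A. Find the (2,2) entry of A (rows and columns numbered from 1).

8

The coefficient of q² in Q is 8, and that is exactly A[2,2].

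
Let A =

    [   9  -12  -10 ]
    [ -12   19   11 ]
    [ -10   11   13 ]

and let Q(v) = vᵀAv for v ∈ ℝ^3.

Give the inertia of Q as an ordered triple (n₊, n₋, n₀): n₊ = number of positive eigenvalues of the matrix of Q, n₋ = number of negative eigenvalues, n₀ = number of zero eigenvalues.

(3, 0, 0)

Applying the same elementary operations to the rows and columns of A produces a congruent diagonal matrix with entries 9, 3, 2/27.
So there are 3 positive pivots.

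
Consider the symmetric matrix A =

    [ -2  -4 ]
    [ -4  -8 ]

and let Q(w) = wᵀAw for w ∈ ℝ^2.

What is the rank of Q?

1

Row-reducing A symmetrically gives the diagonal entries -2, 0.
That gives 1 negative, 1 zero pivots.
The rank is the number of nonzero pivots: 1.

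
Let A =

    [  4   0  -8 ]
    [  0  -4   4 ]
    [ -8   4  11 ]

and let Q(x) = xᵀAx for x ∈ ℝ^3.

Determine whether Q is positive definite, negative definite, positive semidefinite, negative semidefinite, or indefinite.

indefinite

Congruent diagonalization of A (simultaneous row and column reduction) yields pivots 4, -4, -1.
Counting signs: 1 positive, 2 negative.
Hence Q is indefinite.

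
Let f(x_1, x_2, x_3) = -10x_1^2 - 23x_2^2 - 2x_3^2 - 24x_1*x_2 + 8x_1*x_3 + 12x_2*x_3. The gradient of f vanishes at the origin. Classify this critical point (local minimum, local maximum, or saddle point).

local maximum

The Hessian at the origin is H = [[-20, -24, 8], [-24, -46, 12], [8, 12, -4]].
Applying the same elementary operations to the rows and columns of H produces a congruent diagonal matrix with entries -20, -86/5, -20/43.
That gives 3 negative pivots.
H is negative definite, so the origin is a strict local maximum.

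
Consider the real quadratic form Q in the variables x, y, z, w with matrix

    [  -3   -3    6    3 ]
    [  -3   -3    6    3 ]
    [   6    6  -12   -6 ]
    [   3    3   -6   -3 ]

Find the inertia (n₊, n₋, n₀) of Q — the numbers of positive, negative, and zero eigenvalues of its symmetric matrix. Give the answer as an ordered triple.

(0, 1, 3)

Congruent diagonalization of A (simultaneous row and column reduction) yields pivots -3, 0, 0, 0.
Counting signs: 1 negative, 3 zero.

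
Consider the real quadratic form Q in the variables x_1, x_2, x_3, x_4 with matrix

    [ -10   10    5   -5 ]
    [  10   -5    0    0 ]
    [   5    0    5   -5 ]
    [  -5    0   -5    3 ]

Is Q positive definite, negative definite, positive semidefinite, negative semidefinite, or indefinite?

indefinite

Congruent diagonalization of A (simultaneous row and column reduction) yields pivots -10, 5, 5/2, -2.
That gives 2 positive, 2 negative pivots.
Hence Q is indefinite.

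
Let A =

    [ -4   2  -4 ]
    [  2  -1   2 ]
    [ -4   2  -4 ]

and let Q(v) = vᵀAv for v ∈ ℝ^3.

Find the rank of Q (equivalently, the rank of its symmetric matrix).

Row-reducing A symmetrically gives the diagonal entries -4, 0, 0.
That gives 1 negative, 2 zero pivots.
The rank is the number of nonzero pivots: 1.

1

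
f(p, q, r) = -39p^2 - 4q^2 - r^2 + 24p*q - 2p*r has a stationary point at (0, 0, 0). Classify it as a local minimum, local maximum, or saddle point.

The Hessian at the origin is H = [[-78, 24, -2], [24, -8, 0], [-2, 0, -2]].
Row-reducing H symmetrically gives the diagonal entries -78, -8/13, -4/3.
Counting signs: 3 negative.
H is negative definite, so the origin is a strict local maximum.

local maximum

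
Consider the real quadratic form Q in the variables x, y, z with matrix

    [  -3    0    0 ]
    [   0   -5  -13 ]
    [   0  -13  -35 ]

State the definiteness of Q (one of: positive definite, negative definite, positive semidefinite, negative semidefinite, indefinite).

negative definite

Row-reducing A symmetrically gives the diagonal entries -3, -5, -6/5.
That gives 3 negative pivots.
Hence Q is negative definite.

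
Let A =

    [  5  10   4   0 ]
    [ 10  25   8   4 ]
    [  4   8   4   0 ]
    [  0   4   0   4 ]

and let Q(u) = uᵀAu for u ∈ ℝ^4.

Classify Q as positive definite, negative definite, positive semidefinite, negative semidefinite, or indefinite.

positive definite

An LDLᵀ factorisation of A has diagonal entries 5, 5, 4/5, 4/5.
So there are 4 positive pivots.
Hence Q is positive definite.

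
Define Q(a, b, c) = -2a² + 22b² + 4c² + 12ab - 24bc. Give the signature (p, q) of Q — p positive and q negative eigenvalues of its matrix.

(2, 1)

The associated matrix is A = [[-2, 6, 0], [6, 22, -12], [0, -12, 4]].
Row-reducing A symmetrically gives the diagonal entries -2, 40, 2/5.
Counting signs: 2 positive, 1 negative.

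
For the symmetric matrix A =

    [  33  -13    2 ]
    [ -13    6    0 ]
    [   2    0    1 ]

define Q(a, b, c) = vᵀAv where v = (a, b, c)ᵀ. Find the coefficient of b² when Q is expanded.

The coefficient of b² is the diagonal entry A[2,2] = 6.

6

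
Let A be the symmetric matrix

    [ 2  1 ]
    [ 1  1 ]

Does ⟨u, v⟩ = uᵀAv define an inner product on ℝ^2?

yes

For the 2×2 matrix [[2, 1], [1, 1]]: det = 2·1 − (1)² = 1, trace = 3.
det > 0 so both eigenvalues share the sign of the trace; trace = 3 > 0 ⇒ both positive.
⟨·,·⟩ is an inner product exactly when A is positive definite.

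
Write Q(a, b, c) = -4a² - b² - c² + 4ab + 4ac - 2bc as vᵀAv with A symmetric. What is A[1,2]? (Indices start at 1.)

2

The coefficient of a·b in Q is 4. For a symmetric A this equals A[1,2] + A[2,1] = 2·A[1,2].
So A[1,2] = 4/2 = 2.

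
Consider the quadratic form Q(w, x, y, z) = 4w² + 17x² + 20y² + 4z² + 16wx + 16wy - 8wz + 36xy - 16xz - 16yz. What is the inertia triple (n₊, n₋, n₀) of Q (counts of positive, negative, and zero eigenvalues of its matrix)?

(2, 0, 2)

The symmetric matrix is A = [[4, 8, 8, -4], [8, 17, 18, -8], [8, 18, 20, -8], [-4, -8, -8, 4]].
Applying the same elementary operations to the rows and columns of A produces a congruent diagonal matrix with entries 4, 1, 0, 0.
So there are 2 positive, 2 zero pivots.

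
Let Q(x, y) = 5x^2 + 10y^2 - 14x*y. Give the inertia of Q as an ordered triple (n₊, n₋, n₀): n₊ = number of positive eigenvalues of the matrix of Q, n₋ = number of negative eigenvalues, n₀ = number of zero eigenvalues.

The symmetric matrix is A = [[5, -7], [-7, 10]].
Congruent diagonalization of A (simultaneous row and column reduction) yields pivots 5, 1/5.
Counting signs: 2 positive.

(2, 0, 0)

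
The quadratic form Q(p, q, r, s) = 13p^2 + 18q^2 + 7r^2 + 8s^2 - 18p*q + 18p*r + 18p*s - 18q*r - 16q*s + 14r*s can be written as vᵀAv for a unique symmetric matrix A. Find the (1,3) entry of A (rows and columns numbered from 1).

The coefficient of p·r in Q is 18. For a symmetric A this equals A[1,3] + A[3,1] = 2·A[1,3].
So A[1,3] = 18/2 = 9.

9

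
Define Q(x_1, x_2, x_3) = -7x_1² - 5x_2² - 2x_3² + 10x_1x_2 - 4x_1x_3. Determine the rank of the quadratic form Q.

The associated matrix is A = [[-7, 5, -2], [5, -5, 0], [-2, 0, -2]].
Applying the same elementary operations to the rows and columns of A produces a congruent diagonal matrix with entries -7, -10/7, 0.
So there are 2 negative, 1 zero pivots.
The rank is the number of nonzero pivots: 2.

2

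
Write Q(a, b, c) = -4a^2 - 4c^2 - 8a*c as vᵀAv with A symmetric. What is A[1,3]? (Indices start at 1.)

The coefficient of a·c in Q is -8. For a symmetric A this equals A[1,3] + A[3,1] = 2·A[1,3].
So A[1,3] = -8/2 = -4.

-4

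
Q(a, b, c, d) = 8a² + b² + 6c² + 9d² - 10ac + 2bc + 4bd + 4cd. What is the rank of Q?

4

The associated matrix is A = [[8, 0, -5, 0], [0, 1, 1, 2], [-5, 1, 6, 2], [0, 2, 2, 9]].
Congruent diagonalization of A (simultaneous row and column reduction) yields pivots 8, 1, 15/8, 5.
Counting signs: 4 positive.
The rank is the number of nonzero pivots: 4.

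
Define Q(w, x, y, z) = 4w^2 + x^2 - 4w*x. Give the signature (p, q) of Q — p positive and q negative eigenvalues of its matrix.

The associated matrix is A = [[4, -2, 0, 0], [-2, 1, 0, 0], [0, 0, 0, 0], [0, 0, 0, 0]].
Symmetric row and column elimination reduces A to a congruent diagonal form with pivots 4, 0, 0, 0.
That gives 1 positive, 3 zero pivots.

(1, 0)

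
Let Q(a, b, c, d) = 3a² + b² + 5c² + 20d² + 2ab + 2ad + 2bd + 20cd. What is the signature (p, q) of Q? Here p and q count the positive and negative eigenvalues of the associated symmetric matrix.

The symmetric matrix is A = [[3, 1, 0, 1], [1, 1, 0, 1], [0, 0, 5, 10], [1, 1, 10, 20]].
Congruent diagonalization of A (simultaneous row and column reduction) yields pivots 3, 2/3, 5, -1.
Counting signs: 3 positive, 1 negative.

(3, 1)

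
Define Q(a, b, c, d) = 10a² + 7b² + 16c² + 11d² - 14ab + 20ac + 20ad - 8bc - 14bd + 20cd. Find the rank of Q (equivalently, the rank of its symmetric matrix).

4

The associated matrix is A = [[10, -7, 10, 10], [-7, 7, -4, -7], [10, -4, 16, 10], [10, -7, 10, 11]].
An LDLᵀ factorisation of A has diagonal entries 10, 21/10, 12/7, 1.
Counting signs: 4 positive.
The rank is the number of nonzero pivots: 4.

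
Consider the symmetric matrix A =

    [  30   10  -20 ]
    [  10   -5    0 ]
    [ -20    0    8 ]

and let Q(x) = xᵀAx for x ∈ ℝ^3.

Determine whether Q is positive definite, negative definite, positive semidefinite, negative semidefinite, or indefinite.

Congruent diagonalization of A (simultaneous row and column reduction) yields pivots 30, -25/3, 0.
So there are 1 positive, 1 negative, 1 zero pivots.
Hence Q is indefinite.

indefinite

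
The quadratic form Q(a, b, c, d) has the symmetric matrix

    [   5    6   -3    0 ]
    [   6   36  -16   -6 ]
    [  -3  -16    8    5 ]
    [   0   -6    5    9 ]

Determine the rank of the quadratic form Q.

4

Congruent diagonalization of A (simultaneous row and column reduction) yields pivots 5, 144/5, 31/36, 30/31.
That gives 4 positive pivots.
The rank is the number of nonzero pivots: 4.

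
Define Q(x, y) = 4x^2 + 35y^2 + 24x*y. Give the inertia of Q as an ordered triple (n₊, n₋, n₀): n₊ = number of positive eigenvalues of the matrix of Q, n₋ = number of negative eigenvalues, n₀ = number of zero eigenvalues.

The associated matrix is A = [[4, 12], [12, 35]].
Applying the same elementary operations to the rows and columns of A produces a congruent diagonal matrix with entries 4, -1.
Counting signs: 1 positive, 1 negative.

(1, 1, 0)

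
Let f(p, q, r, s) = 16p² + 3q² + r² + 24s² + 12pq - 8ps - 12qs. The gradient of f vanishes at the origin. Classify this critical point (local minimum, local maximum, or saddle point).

The Hessian at the origin is H = [[32, 12, 0, -8], [12, 6, 0, -12], [0, 0, 2, 0], [-8, -12, 0, 48]].
Symmetric row and column elimination reduces H to a congruent diagonal form with pivots 32, 3/2, 2, -8.
That gives 3 positive, 1 negative pivots.
H is indefinite, so the origin is a saddle point.

saddle point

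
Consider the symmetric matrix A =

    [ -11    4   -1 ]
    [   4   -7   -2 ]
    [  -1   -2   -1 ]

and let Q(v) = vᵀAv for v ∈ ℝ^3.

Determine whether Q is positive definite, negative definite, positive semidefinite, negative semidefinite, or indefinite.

Symmetric row and column elimination reduces A to a congruent diagonal form with pivots -11, -61/11, 6/61.
Counting signs: 1 positive, 2 negative.
Hence Q is indefinite.

indefinite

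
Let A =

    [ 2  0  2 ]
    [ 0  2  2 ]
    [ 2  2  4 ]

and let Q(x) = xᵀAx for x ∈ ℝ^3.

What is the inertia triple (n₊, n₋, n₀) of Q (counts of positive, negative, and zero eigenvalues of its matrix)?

(2, 0, 1)

Applying the same elementary operations to the rows and columns of A produces a congruent diagonal matrix with entries 2, 2, 0.
That gives 2 positive, 1 zero pivots.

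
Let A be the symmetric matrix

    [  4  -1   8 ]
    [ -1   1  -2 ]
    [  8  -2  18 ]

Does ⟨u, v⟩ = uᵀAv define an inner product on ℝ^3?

yes

Leading principal minors: Δ_1 = 4, Δ_2 = 3, Δ_3 = 6.
All leading principal minors are positive, so by Sylvester's criterion Q is positive definite.
⟨·,·⟩ is an inner product exactly when A is positive definite.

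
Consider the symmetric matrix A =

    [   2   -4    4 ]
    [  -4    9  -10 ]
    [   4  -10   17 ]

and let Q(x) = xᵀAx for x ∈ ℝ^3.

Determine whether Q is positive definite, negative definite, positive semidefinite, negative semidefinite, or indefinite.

Congruent diagonalization of A (simultaneous row and column reduction) yields pivots 2, 1, 5.
So there are 3 positive pivots.
Hence Q is positive definite.

positive definite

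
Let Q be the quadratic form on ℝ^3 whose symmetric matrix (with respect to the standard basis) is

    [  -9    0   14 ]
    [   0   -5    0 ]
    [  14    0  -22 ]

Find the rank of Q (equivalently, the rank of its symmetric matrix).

3

Row-reducing A symmetrically gives the diagonal entries -9, -5, -2/9.
So there are 3 negative pivots.
The rank is the number of nonzero pivots: 3.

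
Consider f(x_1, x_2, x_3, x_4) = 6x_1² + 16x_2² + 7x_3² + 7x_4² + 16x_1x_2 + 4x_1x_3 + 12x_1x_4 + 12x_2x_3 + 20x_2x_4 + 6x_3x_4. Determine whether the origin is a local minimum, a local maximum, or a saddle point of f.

The Hessian at the origin is H = [[12, 16, 4, 12], [16, 32, 12, 20], [4, 12, 14, 6], [12, 20, 6, 14]].
Row-reducing H symmetrically gives the diagonal entries 12, 32/3, 17/2, 8/17.
So there are 4 positive pivots.
H is positive definite, so the origin is a strict local minimum.

local minimum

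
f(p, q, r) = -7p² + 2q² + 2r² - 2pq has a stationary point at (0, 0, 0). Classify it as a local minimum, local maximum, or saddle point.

saddle point

The Hessian at the origin is H = [[-14, -2, 0], [-2, 4, 0], [0, 0, 4]].
Applying the same elementary operations to the rows and columns of H produces a congruent diagonal matrix with entries -14, 30/7, 4.
That gives 2 positive, 1 negative pivots.
H is indefinite, so the origin is a saddle point.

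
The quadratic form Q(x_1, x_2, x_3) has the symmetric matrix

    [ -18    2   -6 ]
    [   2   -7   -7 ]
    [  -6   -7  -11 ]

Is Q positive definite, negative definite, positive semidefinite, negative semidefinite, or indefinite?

negative definite

Leading principal minors: Δ_1 = -18, Δ_2 = 122, Δ_3 = -40.
The signs alternate starting with Δ_1 < 0, so by Sylvester's criterion Q is negative definite.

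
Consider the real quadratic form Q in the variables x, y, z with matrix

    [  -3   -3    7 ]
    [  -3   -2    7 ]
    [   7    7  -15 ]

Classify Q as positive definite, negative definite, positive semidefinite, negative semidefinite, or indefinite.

indefinite

Applying the same elementary operations to the rows and columns of A produces a congruent diagonal matrix with entries -3, 1, 4/3.
So there are 2 positive, 1 negative pivots.
Hence Q is indefinite.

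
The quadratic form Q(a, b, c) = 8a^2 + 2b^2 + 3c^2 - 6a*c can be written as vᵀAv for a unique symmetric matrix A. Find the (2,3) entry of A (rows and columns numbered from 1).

The coefficient of b·c in Q is 0. For a symmetric A this equals A[2,3] + A[3,2] = 2·A[2,3].
So A[2,3] = 0/2 = 0.

0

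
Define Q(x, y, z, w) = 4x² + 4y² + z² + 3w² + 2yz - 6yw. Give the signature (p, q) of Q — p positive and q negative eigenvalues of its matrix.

(3, 0)

Write A = [[4, 0, 0, 0], [0, 4, 1, -3], [0, 1, 1, 0], [0, -3, 0, 3]].
Row-reducing A symmetrically gives the diagonal entries 4, 4, 3/4, 0.
Counting signs: 3 positive, 1 zero.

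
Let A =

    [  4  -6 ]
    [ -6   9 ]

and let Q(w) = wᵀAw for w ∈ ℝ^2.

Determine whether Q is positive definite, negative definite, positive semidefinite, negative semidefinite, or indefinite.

Congruent diagonalization of A (simultaneous row and column reduction) yields pivots 4, 0.
So there are 1 positive, 1 zero pivots.
Hence Q is positive semidefinite.

positive semidefinite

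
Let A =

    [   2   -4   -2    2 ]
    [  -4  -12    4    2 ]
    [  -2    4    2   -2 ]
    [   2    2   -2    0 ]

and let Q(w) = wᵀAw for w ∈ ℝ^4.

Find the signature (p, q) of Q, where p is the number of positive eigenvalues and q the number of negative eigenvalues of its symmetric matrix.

(1, 2)

Applying the same elementary operations to the rows and columns of A produces a congruent diagonal matrix with entries 2, -20, 0, -1/5.
So there are 1 positive, 2 negative, 1 zero pivots.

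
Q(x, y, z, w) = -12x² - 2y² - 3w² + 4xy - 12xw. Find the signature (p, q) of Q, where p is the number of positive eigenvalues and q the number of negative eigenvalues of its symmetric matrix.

(1, 2)

Write A = [[-12, 2, 0, -6], [2, -2, 0, 0], [0, 0, 0, 0], [-6, 0, 0, -3]].
Row-reducing A symmetrically gives the diagonal entries -12, -5/3, 0, 3/5.
So there are 1 positive, 2 negative, 1 zero pivots.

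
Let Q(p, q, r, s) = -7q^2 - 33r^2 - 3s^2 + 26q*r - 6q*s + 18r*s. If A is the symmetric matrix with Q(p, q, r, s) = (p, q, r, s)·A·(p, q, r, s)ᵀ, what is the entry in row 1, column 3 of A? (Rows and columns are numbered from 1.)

The coefficient of p·r in Q is 0. For a symmetric A this equals A[1,3] + A[3,1] = 2·A[1,3].
So A[1,3] = 0/2 = 0.

0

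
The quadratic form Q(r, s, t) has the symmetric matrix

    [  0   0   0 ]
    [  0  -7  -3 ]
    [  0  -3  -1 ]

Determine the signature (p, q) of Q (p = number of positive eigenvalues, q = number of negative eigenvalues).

(1, 1)

Row-reducing A symmetrically gives the diagonal entries 0, -7, 2/7.
That gives 1 positive, 1 negative, 1 zero pivots.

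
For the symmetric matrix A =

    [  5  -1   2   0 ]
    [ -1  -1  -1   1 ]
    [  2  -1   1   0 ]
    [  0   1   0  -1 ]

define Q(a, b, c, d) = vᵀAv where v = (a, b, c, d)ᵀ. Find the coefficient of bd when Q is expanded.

2

The coefficient of bd is A[2,4] + A[4,2] = 2·1 = 2.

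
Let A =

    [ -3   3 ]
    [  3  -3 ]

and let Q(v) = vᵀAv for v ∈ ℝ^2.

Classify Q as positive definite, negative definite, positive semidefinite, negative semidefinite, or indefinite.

negative semidefinite

Applying the same elementary operations to the rows and columns of A produces a congruent diagonal matrix with entries -3, 0.
That gives 1 negative, 1 zero pivots.
Hence Q is negative semidefinite.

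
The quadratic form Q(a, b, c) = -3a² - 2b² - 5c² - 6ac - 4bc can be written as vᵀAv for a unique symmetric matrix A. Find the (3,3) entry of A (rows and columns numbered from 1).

-5

The coefficient of c² in Q is -5, and that is exactly A[3,3].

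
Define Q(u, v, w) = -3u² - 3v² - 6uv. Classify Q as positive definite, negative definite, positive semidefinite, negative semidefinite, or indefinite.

negative semidefinite

Write A = [[-3, -3, 0], [-3, -3, 0], [0, 0, 0]].
Applying the same elementary operations to the rows and columns of A produces a congruent diagonal matrix with entries -3, 0, 0.
So there are 1 negative, 2 zero pivots.
Hence Q is negative semidefinite.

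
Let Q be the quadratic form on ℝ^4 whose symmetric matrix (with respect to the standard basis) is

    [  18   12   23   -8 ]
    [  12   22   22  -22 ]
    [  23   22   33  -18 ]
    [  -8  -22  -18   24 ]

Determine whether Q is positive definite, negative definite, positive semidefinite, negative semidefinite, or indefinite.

positive definite

Leading principal minors: Δ_1 = 18, Δ_2 = 252, Δ_3 = 110, Δ_4 = 60.
All leading principal minors are positive, so by Sylvester's criterion Q is positive definite.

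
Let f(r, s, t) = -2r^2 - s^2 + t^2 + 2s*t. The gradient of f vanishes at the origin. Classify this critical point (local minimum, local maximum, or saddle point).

The Hessian at the origin is H = [[-4, 0, 0], [0, -2, 2], [0, 2, 2]].
Applying the same elementary operations to the rows and columns of H produces a congruent diagonal matrix with entries -4, -2, 4.
Counting signs: 1 positive, 2 negative.
H is indefinite, so the origin is a saddle point.

saddle point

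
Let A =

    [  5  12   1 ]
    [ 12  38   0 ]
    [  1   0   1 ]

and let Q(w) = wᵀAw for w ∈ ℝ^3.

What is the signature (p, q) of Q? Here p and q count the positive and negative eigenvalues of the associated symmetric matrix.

Symmetric row and column elimination reduces A to a congruent diagonal form with pivots 5, 46/5, 4/23.
So there are 3 positive pivots.

(3, 0)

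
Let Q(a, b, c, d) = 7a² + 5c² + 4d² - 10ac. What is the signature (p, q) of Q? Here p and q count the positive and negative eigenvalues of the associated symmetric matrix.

Write A = [[7, 0, -5, 0], [0, 0, 0, 0], [-5, 0, 5, 0], [0, 0, 0, 4]].
Congruent diagonalization of A (simultaneous row and column reduction) yields pivots 7, 0, 10/7, 4.
So there are 3 positive, 1 zero pivots.

(3, 0)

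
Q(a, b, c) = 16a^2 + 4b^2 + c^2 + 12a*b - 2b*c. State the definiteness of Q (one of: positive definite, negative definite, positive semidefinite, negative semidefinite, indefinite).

The symmetric matrix is A = [[16, 6, 0], [6, 4, -1], [0, -1, 1]].
Symmetric row and column elimination reduces A to a congruent diagonal form with pivots 16, 7/4, 3/7.
That gives 3 positive pivots.
Hence Q is positive definite.

positive definite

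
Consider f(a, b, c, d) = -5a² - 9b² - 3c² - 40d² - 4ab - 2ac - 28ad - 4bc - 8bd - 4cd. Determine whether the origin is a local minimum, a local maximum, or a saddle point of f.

local maximum

The Hessian at the origin is H = [[-10, -4, -2, -28], [-4, -18, -4, -8], [-2, -4, -6, -4], [-28, -8, -4, -80]].
Symmetric row and column elimination reduces H to a congruent diagonal form with pivots -10, -82/5, -204/41, -40/51.
Counting signs: 4 negative.
H is negative definite, so the origin is a strict local maximum.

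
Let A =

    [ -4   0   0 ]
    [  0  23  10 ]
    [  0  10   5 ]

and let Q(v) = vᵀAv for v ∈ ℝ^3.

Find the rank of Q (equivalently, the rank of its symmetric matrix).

3

Row-reducing A symmetrically gives the diagonal entries -4, 23, 15/23.
That gives 2 positive, 1 negative pivots.
The rank is the number of nonzero pivots: 3.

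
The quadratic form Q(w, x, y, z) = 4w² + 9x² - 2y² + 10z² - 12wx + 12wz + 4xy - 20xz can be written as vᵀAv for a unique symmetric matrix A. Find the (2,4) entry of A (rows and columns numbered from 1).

-10

The coefficient of x·z in Q is -20. For a symmetric A this equals A[2,4] + A[4,2] = 2·A[2,4].
So A[2,4] = -20/2 = -10.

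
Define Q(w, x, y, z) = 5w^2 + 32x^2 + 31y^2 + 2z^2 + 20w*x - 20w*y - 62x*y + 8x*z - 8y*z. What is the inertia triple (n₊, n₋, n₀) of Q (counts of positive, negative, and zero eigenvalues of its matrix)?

(4, 0, 0)

The symmetric matrix is A = [[5, 10, -10, 0], [10, 32, -31, 4], [-10, -31, 31, -4], [0, 4, -4, 2]].
Applying the same elementary operations to the rows and columns of A produces a congruent diagonal matrix with entries 5, 12, 11/12, 6/11.
So there are 4 positive pivots.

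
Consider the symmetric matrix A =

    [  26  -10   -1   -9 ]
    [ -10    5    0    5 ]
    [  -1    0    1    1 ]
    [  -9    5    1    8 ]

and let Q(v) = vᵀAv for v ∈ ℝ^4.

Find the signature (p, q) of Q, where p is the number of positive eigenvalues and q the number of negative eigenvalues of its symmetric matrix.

(4, 0)

Congruent diagonalization of A (simultaneous row and column reduction) yields pivots 26, 15/13, 5/6, 6/5.
That gives 4 positive pivots.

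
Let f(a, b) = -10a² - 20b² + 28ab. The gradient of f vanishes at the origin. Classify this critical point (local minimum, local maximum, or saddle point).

local maximum

The Hessian at the origin is H = [[-20, 28], [28, -40]].
det H = -20·-40 − (28)² = 16 > 0 and H[1,1] = -20 < 0, so H is negative definite.
Therefore the origin is a local maximum.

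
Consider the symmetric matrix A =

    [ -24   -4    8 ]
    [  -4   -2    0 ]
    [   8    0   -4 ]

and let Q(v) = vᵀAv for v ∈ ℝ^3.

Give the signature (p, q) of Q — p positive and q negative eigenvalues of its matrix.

(0, 2)

Row-reducing A symmetrically gives the diagonal entries -24, -4/3, 0.
So there are 2 negative, 1 zero pivots.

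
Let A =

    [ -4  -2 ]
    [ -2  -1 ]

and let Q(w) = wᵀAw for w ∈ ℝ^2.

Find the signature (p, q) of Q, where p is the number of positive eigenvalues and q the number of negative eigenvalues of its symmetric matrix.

Symmetric row and column elimination reduces A to a congruent diagonal form with pivots -4, 0.
So there are 1 negative, 1 zero pivots.

(0, 1)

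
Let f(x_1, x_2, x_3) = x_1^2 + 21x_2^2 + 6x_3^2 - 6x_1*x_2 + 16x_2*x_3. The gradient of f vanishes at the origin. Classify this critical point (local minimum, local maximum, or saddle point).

The Hessian at the origin is H = [[2, -6, 0], [-6, 42, 16], [0, 16, 12]].
Symmetric row and column elimination reduces H to a congruent diagonal form with pivots 2, 24, 4/3.
So there are 3 positive pivots.
H is positive definite, so the origin is a strict local minimum.

local minimum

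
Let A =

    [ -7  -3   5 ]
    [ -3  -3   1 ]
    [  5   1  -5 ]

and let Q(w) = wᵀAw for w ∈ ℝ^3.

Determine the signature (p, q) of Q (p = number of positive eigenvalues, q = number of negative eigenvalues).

(0, 3)

Symmetric row and column elimination reduces A to a congruent diagonal form with pivots -7, -12/7, -2/3.
So there are 3 negative pivots.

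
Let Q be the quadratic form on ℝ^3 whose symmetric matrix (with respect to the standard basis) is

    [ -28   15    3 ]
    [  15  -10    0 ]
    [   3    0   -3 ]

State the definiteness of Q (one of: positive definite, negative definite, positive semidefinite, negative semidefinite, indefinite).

negative definite

Leading principal minors: Δ_1 = -28, Δ_2 = 55, Δ_3 = -75.
The signs alternate starting with Δ_1 < 0, so by Sylvester's criterion Q is negative definite.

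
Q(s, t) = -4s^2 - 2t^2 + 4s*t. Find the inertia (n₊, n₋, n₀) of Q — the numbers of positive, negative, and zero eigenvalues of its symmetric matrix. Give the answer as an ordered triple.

(0, 2, 0)

Write A = [[-4, 2], [2, -2]].
Row-reducing A symmetrically gives the diagonal entries -4, -1.
Counting signs: 2 negative.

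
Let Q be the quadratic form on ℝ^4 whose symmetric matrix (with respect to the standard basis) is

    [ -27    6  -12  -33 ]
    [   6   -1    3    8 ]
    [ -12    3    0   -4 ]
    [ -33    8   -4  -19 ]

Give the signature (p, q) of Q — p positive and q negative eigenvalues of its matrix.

(2, 1)

Congruent diagonalization of A (simultaneous row and column reduction) yields pivots -27, 1/3, 5, 0.
So there are 2 positive, 1 negative, 1 zero pivots.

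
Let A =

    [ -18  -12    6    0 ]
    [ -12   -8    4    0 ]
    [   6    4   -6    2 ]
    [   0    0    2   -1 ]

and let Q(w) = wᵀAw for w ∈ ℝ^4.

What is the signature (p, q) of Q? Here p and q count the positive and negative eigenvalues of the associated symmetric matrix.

(0, 2)

Row-reducing A symmetrically gives the diagonal entries -18, 0, -4, 0.
So there are 2 negative, 2 zero pivots.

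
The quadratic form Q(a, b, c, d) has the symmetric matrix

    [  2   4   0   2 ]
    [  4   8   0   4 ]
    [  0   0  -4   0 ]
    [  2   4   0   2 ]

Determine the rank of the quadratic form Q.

Applying the same elementary operations to the rows and columns of A produces a congruent diagonal matrix with entries 2, 0, -4, 0.
Counting signs: 1 positive, 1 negative, 2 zero.
The rank is the number of nonzero pivots: 2.

2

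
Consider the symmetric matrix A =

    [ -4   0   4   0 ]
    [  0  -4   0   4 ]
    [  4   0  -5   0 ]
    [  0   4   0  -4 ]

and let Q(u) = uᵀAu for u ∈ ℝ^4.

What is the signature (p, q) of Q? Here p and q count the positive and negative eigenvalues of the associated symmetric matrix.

(0, 3)

Symmetric row and column elimination reduces A to a congruent diagonal form with pivots -4, -4, -1, 0.
That gives 3 negative, 1 zero pivots.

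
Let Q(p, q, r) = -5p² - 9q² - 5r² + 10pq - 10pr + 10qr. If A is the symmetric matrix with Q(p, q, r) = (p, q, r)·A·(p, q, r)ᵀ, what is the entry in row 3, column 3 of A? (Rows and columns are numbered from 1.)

-5

The coefficient of r² in Q is -5, and that is exactly A[3,3].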